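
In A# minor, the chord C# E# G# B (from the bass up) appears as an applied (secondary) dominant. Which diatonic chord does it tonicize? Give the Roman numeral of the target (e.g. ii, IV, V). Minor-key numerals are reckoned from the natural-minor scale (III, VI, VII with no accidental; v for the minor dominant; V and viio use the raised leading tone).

VI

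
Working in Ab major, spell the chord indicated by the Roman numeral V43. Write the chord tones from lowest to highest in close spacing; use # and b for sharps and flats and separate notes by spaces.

Bb Db Eb G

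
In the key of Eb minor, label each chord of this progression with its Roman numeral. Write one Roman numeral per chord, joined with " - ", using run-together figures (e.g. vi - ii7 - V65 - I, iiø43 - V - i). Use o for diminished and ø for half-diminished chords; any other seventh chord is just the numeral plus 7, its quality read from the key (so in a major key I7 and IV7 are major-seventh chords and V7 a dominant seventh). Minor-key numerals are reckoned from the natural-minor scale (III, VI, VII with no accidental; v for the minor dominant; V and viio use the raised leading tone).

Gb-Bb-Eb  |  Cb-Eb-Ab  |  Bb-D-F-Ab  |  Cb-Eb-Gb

i6 - iv6 - V7 - VI

Gb-Bb-Eb: root Eb is the tonic; minor triad there is i6.
Cb-Eb-Ab has root Ab, degree 4 in Eb minor, so iv6.
Bb-D-F-Ab: dominant seventh chord on Bb = scale degree 5 → V7.
Cb-Eb-Gb has root Cb, degree 6 in Eb minor, so VI.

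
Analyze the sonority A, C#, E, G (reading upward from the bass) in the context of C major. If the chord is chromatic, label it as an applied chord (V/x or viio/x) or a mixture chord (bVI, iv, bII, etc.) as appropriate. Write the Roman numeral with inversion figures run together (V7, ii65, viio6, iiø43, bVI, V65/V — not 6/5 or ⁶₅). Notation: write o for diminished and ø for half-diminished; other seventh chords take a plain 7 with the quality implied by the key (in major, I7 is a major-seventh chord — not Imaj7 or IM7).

V7/ii

Stacked in thirds the chord is A-C#-E-G: a dominant seventh chord on A.
A is not a diatonic chord root with this quality in C major, but it lies a perfect fifth above D (ii), so the chord functions as an applied dominant of ii.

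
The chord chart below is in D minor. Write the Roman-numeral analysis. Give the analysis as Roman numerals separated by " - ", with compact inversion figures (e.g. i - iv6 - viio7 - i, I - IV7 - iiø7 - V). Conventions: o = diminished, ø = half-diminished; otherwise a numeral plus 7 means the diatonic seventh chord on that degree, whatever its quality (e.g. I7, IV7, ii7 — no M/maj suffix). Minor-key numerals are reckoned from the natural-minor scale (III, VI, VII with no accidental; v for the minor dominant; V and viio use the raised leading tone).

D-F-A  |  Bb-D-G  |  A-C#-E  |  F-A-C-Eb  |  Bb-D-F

D-F-A: minor triad on D = scale degree 1 → i.
Bb-D-G has root G, degree 4 in D minor, so iv6.
A-C#-E has root A, degree 5 in D minor, so V.
F-A-C-Eb: chromatic; F is V of VI, so V7/VI.
Bb-D-F: major triad on Bb = scale degree 6 → VI.

i - iv6 - V - V7/VI - VI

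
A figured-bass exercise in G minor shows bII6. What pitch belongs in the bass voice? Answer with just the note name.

C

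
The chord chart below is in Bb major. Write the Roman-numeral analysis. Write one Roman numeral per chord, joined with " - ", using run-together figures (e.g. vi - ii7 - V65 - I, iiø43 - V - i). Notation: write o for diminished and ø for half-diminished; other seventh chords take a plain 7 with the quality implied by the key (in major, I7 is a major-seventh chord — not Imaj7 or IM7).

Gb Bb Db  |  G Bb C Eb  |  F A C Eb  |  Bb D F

bVI - ii43 - V7 - I

Gb-Bb-Db: Gb with this quality isn't in the key; it's bVI, borrowed from the parallel minor.
G-Bb-C-Eb: root C is the supertonic; minor seventh chord there is ii43.
F-A-C-Eb: root F is the dominant; dominant seventh chord there is V7.
Bb-D-F: major triad on Bb = scale degree 1 → I.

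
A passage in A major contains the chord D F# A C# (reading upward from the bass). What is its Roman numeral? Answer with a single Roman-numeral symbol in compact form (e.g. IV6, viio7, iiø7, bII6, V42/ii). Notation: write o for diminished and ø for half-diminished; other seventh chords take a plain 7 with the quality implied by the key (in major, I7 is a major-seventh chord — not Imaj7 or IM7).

The pitches D-F#-A-C# form a major seventh chord rooted on D.
In A major, D is the subdominant; the diatonic major seventh chord there is IV7.

IV7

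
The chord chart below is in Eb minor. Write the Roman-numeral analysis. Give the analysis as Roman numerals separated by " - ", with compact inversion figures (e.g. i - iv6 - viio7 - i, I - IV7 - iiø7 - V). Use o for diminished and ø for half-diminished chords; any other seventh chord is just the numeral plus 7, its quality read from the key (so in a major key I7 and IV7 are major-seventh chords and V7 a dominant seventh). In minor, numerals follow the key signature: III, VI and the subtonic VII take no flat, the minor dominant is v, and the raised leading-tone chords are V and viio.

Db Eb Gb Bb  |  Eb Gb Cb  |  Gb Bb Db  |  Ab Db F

Db-Eb-Gb-Bb: minor seventh chord on Eb = scale degree 1 → i42.
Eb-Gb-Cb: root Cb is the submediant; major triad there is VI6.
Gb-Bb-Db has root Gb, degree 3 in Eb minor, so III.
Ab-Db-F: root Db is the subtonic; major triad there is VII64.

i42 - VI6 - III - VII64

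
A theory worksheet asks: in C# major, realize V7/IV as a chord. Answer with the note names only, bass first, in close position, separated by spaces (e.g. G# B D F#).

V7/IV is a secondary dominant — the dominant seventh of IV. IV in C# major is F#, so the applied chord's root is C#, a perfect fifth above.
Building a dominant seventh chord on C# gives C#-E#-G#-B.

C# E# G# B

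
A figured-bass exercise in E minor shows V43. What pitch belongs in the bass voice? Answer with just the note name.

F#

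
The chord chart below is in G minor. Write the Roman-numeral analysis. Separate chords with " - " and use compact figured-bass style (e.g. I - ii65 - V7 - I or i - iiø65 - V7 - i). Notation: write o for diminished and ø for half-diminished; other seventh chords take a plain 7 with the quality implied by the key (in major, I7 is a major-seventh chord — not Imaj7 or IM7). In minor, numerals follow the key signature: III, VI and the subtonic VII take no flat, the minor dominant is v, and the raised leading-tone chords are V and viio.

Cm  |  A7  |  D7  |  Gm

Cm: minor triad on C = scale degree 4 → iv.
A7 is the secondary dominant of V (dominant seventh chord on A): V7/V.
D7: root D is the dominant; dominant seventh chord there is V7.
Gm has root G, degree 1 in G minor, so i.

iv - V7/V - V7 - i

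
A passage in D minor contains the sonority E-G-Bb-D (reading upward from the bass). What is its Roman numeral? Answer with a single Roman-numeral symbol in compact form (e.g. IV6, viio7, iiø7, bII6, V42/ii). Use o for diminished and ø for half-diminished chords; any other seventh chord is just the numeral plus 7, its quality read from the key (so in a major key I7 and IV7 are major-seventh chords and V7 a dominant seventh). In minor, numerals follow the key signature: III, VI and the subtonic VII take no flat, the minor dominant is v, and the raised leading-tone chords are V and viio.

iiø7

Stacked in thirds the chord is E-G-Bb-D: a half-diminished seventh chord on E.
E is scale degree 2 in D minor, and a half-diminished seventh chord on that degree is written iiø7.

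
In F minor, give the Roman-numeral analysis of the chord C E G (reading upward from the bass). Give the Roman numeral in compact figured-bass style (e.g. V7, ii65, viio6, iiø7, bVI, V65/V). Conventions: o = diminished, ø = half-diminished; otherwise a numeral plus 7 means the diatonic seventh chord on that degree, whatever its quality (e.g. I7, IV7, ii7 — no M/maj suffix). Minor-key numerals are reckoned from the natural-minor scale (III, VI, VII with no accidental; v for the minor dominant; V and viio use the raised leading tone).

The pitches C-E-G form a major triad rooted on C.
In F minor, C is the dominant; the diatonic major triad there is V.

V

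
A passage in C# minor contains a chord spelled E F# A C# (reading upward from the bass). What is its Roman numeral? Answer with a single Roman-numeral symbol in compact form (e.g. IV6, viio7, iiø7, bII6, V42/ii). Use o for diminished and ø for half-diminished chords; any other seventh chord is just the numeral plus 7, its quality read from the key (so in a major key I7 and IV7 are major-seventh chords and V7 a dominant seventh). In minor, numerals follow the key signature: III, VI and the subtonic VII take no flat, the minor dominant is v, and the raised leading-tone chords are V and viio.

iv42

Stacked in thirds the chord is F#-A-C#-E: a minor seventh chord on F#.
F# is scale degree 4 in C# minor, and a minor seventh chord on that degree is written iv7.
With E in the bass the chord is in third inversion, so the figured bass is 42.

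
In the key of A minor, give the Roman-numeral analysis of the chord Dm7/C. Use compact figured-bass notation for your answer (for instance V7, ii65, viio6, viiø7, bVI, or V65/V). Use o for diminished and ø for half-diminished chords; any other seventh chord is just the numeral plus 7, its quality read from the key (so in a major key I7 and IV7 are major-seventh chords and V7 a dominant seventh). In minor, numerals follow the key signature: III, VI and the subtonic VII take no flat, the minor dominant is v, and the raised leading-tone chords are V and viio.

iv42

Stacked in thirds the chord is D-F-A-C: a minor seventh chord on D.
In A minor, D is the subdominant; the diatonic minor seventh chord there is iv7.
With C in the bass the chord is in third inversion, so the figured bass is 42.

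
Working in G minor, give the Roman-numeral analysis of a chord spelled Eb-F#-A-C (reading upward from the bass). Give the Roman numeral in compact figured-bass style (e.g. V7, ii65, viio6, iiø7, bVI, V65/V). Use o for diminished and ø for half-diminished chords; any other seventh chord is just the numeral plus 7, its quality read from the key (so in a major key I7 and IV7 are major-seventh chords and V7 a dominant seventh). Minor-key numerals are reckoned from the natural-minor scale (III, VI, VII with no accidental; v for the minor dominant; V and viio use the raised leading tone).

viio42

Stacked in thirds the chord is F#-A-C-Eb: a fully diminished seventh chord on F#.
F# is scale degree 7 in G minor, and a fully diminished seventh chord on that degree is written viio7.
With Eb in the bass the chord is in third inversion, so the figured bass is 42.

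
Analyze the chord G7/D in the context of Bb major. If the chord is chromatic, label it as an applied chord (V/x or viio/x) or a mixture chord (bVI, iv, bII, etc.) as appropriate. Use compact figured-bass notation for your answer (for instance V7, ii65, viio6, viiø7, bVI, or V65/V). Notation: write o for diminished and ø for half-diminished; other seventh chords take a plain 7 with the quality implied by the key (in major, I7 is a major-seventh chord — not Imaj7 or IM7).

V43/ii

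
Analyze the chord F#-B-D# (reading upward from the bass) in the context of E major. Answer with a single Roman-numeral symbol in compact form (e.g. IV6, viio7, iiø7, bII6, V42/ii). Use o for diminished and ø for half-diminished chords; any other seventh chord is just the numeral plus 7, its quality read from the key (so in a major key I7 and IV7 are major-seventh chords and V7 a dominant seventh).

V64

Stacked in thirds the chord is B-D#-F#: a major triad on B.
B is scale degree 5 in E major, and a major triad on that degree is written V.
With F# in the bass the chord is in second inversion, so the figured bass is 64.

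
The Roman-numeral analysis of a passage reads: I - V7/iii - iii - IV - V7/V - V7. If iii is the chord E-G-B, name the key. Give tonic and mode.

The anchor chord is a minor triad on E, labeled iii.
iii on E implies E is the mediant; that puts the tonic at C, and the lowercase numeral fits major mode.

C major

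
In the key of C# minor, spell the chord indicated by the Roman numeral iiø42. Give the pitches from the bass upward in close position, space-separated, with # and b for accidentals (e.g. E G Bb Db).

The numeral's case and figure indicate a half-diminished seventh chord. In C# minor its root, the supertonic, is D#.
That chord is spelled D#-F#-A-C#.
The figured bass 42 indicates third inversion, placing the seventh (C#) in the bass: C#-D#-F#-A.

C# D# F# A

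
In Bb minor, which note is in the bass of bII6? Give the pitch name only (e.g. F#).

bII in Bb minor has root Cb; the chord is Cb-Eb-Gb.
The figure 6 means first inversion — the third is in the bass.

Eb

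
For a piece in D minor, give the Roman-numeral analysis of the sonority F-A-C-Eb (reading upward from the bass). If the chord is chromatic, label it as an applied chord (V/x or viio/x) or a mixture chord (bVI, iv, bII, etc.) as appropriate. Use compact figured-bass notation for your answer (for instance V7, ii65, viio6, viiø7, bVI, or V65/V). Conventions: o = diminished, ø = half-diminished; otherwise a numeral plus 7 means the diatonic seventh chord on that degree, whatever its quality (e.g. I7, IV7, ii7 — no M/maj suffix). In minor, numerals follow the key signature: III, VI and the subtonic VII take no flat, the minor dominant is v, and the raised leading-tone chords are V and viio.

The pitches F-A-C-Eb form a dominant seventh chord rooted on F.
F is not a diatonic chord root with this quality in D minor, but it lies a perfect fifth above Bb (VI), so the chord functions as an applied dominant of VI.

V7/VI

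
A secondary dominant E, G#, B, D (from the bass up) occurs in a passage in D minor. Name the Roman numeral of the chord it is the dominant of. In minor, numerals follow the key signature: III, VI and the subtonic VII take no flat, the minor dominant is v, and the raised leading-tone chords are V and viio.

V

The chord is a dominant seventh chord on E.
A dominant resolves down a perfect fifth: E → A. In D minor, A is scale degree 5, i.e. V.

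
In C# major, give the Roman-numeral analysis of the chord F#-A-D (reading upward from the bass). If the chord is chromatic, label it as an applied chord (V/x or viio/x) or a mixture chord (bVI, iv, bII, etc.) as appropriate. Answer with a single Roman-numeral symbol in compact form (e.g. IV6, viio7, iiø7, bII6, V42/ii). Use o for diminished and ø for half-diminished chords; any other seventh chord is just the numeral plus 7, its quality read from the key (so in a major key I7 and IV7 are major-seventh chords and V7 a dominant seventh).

bII6

The pitches D-F#-A form a major triad rooted on D.
D is the lowered second degree of C# major (diatonic 2 would be D#). This is the Neapolitan sixth — a major triad on the lowered second degree, here in its customary first inversion.
With F# in the bass the chord is in first inversion, so the figured bass is 6.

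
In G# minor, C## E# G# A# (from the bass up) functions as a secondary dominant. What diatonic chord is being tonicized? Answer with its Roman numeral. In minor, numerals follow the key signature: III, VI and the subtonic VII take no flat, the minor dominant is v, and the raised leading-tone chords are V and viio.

The chord is a dominant seventh chord on A#.
A dominant resolves down a perfect fifth: A# → D#. In G# minor, D# is scale degree 5, i.e. V.

V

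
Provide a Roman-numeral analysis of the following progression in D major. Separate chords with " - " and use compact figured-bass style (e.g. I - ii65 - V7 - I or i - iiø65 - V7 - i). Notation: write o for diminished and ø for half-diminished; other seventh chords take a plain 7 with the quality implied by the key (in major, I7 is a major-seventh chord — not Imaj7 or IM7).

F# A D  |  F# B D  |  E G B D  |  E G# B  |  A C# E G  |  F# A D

I6 - vi64 - ii7 - V/V - V7 - I6

F#-A-D: major triad on D = scale degree 1 → I6.
F#-B-D: root B is the submediant; minor triad there is vi64.
E-G-B-D: root E is the supertonic; minor seventh chord there is ii7.
E-G#-B is the secondary dominant of V (major triad on E): V/V.
A-C#-E-G has root A, degree 5 in D major, so V7.
F#-A-D: root D is the tonic; major triad there is I6.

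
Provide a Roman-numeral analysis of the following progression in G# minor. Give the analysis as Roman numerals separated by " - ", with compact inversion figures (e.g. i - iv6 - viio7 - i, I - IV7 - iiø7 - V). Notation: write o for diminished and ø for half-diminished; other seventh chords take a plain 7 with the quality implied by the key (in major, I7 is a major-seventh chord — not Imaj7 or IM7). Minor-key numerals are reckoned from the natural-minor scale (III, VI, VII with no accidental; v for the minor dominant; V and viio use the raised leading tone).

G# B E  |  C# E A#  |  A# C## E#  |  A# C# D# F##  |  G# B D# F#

VI6 - iio6 - V/V - V43 - i7

G#-B-E: major triad on E = scale degree 6 → VI6.
C#-E-A#: diminished triad on A# = scale degree 2 → iio6.
A#-C##-E#: a major triad on A#, the applied dominant of V → V/V.
A#-C#-D#-F##: dominant seventh chord on D# = scale degree 5 → V43.
G#-B-D#-F#: root G# is the tonic; minor seventh chord there is i7.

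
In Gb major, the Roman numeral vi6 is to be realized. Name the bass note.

Gb

vi in Gb major has root Eb; the chord is Eb-Gb-Bb.
The figure 6 means first inversion — the third is in the bass.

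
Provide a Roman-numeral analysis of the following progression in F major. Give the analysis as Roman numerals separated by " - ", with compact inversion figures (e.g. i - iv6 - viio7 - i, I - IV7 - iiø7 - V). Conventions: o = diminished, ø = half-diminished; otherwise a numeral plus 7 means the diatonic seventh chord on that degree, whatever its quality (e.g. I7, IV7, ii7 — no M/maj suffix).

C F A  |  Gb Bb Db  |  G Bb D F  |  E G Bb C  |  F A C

C-F-A: major triad on F = scale degree 1 → I64.
Gb-Bb-Db is non-diatonic — a major triad on the lowered supertonic (Gb): the Neapolitan chord, bII.
G-Bb-D-F: minor seventh chord on G = scale degree 2 → ii7.
E-G-Bb-C has root C, degree 5 in F major, so V65.
F-A-C: root F is the tonic; major triad there is I.

I64 - bII - ii7 - V65 - I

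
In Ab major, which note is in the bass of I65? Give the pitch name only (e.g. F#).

C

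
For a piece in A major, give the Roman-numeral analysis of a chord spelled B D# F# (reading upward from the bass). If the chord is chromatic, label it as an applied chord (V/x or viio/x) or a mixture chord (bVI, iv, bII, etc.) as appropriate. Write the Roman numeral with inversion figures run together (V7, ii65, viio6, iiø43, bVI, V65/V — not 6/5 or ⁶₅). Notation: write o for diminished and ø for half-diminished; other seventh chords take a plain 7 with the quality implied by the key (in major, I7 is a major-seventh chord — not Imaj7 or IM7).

V/V

Stacked in thirds the chord is B-D#-F#: a major triad on B.
B is not a diatonic chord root with this quality in A major, but it lies a perfect fifth above E (V), so the chord functions as an applied dominant of V.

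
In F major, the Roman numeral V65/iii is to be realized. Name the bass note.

G#

The applied chord V65/iii is rooted on E: E-G#-B-D.
The figure 65 means first inversion — the third is in the bass.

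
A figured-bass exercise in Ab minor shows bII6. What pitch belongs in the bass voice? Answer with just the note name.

bII in Ab minor has root Bbb; the chord is Bbb-Db-Fb.
The figure 6 means first inversion — the third is in the bass.

Db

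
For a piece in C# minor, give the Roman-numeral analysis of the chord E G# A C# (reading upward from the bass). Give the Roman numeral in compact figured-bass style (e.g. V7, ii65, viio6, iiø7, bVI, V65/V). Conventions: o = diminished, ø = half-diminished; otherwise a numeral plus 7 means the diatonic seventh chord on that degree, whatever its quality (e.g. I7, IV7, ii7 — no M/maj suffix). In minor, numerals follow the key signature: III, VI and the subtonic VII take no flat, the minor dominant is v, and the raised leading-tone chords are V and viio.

Stacked in thirds the chord is A-C#-E-G#: a major seventh chord on A.
A is scale degree 6 in C# minor, and a major seventh chord on that degree is written VI7.
With E in the bass the chord is in second inversion, so the figured bass is 43.

VI43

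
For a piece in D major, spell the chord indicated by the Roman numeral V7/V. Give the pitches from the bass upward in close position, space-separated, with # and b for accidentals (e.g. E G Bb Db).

E G# B D

The slash means an applied dominant: we want the dominant of V. In D major, V is A major, and its dominant is built on E.
Building a dominant seventh chord on E gives E-G#-B-D.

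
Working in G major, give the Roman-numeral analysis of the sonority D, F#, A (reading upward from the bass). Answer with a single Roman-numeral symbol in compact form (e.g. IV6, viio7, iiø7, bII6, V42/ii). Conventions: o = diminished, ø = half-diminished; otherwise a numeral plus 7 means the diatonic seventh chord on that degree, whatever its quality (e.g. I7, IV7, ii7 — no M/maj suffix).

V

The pitches D-F#-A form a major triad rooted on D.
D is scale degree 5 in G major, and a major triad on that degree is written V.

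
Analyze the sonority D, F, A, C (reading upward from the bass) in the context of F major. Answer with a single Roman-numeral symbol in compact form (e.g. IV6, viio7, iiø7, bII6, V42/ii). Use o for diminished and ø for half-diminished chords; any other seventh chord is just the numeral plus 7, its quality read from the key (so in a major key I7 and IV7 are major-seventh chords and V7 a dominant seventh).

vi7

The pitches D-F-A-C form a minor seventh chord rooted on D.
D is scale degree 6 in F major, and a minor seventh chord on that degree is written vi7.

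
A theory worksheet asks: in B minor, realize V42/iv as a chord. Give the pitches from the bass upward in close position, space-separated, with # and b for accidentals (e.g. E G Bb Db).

V42/iv is a secondary dominant — the dominant seventh of iv. iv in B minor is E, so the applied chord's root is B, a perfect fifth above.
Building a dominant seventh chord on B gives B-D#-F#-A.
With the 42 figure the chord is in third inversion; from the bass A upward in close position it reads A-B-D#-F#.

A B D# F#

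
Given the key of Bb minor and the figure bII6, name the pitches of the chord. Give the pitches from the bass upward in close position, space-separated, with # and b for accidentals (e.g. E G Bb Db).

Eb Gb Cb

Scale degree 2 in Bb minor is C; lowering it a half step gives Cb. bII6 is the Neapolitan sixth — a major triad on the lowered second degree, here in its customary first inversion.
So the chord is Cb-Eb-Gb, a major triad.
With the 6 figure the chord is in first inversion; from the bass Eb upward in close position it reads Eb-Gb-Cb.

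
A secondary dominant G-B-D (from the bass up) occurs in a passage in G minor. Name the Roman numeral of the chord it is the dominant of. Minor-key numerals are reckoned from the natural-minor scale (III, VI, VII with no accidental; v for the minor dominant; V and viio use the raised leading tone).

iv

The chord is a major triad on G.
A dominant resolves down a perfect fifth: G → C. In G minor, C is scale degree 4, i.e. iv.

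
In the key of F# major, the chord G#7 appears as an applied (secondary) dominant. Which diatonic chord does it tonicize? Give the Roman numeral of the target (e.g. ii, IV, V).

The chord is a dominant seventh chord on G#.
A dominant resolves down a perfect fifth: G# → C#. In F# major, C# is scale degree 5, i.e. V.

V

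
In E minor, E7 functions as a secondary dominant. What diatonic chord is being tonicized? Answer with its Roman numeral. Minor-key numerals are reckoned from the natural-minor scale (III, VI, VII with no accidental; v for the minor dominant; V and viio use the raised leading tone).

The chord is a dominant seventh chord on E.
A dominant resolves down a perfect fifth: E → A. In E minor, A is scale degree 4, i.e. iv.

iv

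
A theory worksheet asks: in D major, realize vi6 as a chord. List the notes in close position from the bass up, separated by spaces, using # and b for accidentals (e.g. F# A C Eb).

D F# B

The numeral's case and figure indicate a minor triad. In D major its root, the submediant, is B.
That chord is spelled B-D-F#.
With the 6 figure the chord is in first inversion; from the bass D upward in close position it reads D-F#-B.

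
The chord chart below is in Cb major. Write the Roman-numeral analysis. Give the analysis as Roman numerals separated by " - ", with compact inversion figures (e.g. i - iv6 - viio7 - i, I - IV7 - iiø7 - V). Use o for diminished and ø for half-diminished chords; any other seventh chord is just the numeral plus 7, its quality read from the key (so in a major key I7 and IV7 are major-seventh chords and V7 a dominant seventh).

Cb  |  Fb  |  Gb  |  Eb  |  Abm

Cb: major triad on Cb = scale degree 1 → I.
Fb: major triad on Fb = scale degree 4 → IV.
Gb: major triad on Gb = scale degree 5 → V.
Eb is the secondary dominant of vi (major triad on Eb): V/vi.
Abm: minor triad on Ab = scale degree 6 → vi.

I - IV - V - V/vi - vi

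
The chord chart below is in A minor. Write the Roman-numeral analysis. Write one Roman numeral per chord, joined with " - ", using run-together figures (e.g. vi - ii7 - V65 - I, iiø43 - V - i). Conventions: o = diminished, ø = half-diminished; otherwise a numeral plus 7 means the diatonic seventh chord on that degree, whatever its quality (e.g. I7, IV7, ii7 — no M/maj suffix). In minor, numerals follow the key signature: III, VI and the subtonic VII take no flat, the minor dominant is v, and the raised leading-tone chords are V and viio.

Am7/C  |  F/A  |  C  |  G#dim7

Am7/C has root A, degree 1 in A minor, so i65.
F/A: root F is the submediant; major triad there is VI6.
C: major triad on C = scale degree 3 → III.
G#dim7: root G# is the leading tone; fully diminished seventh chord there is viio7.

i65 - VI6 - III - viio7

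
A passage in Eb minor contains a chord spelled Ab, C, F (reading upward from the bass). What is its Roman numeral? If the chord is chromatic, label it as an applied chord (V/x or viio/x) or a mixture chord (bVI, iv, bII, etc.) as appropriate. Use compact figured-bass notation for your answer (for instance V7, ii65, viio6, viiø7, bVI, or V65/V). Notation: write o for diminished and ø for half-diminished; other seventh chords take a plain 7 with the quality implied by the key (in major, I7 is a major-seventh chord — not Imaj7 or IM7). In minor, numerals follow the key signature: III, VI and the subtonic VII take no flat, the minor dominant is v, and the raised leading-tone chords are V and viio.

ii6

The pitches F-Ab-C form a minor triad rooted on F.
F is the second degree of Eb minor. This is the minor supertonic, borrowed from the parallel major (the Dorian ii).
With Ab in the bass the chord is in first inversion, so the figured bass is 6.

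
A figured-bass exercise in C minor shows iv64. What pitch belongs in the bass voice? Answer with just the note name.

C

iv in C minor has root F; the chord is F-Ab-C.
The figure 64 means second inversion — the fifth is in the bass.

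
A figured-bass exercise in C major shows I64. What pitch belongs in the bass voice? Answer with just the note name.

G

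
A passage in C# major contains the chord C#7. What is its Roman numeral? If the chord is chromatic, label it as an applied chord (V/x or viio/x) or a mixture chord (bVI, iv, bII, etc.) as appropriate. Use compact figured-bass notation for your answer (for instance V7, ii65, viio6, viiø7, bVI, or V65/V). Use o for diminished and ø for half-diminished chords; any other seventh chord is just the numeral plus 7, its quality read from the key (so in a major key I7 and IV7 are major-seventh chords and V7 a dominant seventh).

V7/IV

Stacked in thirds the chord is C#-E#-G#-B: a dominant seventh chord on C#.
C# is not a diatonic chord root with this quality in C# major, but it lies a perfect fifth above F# (IV), so the chord functions as an applied dominant of IV.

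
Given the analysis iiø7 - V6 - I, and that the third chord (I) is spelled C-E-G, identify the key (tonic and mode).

C major

The anchor chord is a major triad on C, labeled I.
If C is scale degree 1 and the mode makes that degree carry a major triad, the tonic is C and the mode is major.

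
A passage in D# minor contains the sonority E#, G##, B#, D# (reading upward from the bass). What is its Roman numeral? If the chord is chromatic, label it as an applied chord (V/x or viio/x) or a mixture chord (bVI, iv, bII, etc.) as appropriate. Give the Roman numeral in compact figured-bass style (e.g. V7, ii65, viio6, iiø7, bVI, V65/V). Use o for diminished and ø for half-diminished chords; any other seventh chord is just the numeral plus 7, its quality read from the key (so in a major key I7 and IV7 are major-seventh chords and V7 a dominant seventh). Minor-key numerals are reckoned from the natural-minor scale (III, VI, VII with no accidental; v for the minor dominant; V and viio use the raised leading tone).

V7/V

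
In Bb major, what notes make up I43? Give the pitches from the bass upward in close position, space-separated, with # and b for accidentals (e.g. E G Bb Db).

The numeral's case and figure indicate a major seventh chord. In Bb major its root, the first degree, is Bb.
Stacking thirds from Bb gives Bb-D-F-A.
With the 43 figure the chord is in second inversion; from the bass F upward in close position it reads F-A-Bb-D.

F A Bb D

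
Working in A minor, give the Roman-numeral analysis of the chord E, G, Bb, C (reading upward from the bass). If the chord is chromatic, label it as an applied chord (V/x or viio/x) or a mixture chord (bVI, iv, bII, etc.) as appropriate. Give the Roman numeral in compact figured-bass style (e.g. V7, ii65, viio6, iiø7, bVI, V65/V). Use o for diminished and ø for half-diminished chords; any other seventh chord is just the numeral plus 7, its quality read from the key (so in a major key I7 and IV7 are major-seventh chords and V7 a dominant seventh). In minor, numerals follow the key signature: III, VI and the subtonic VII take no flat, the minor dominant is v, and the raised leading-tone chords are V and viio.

V65/VI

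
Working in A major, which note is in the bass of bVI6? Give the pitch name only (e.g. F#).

A

bVI in A major has root F; the chord is F-A-C.
The figure 6 means first inversion — the third is in the bass.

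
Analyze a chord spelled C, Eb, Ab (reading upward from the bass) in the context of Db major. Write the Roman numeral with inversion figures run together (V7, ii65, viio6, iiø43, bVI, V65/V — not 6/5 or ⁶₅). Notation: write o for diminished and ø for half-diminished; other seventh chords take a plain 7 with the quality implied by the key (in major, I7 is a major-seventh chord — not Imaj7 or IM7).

Stacked in thirds the chord is Ab-C-Eb: a major triad on Ab.
In Db major, Ab is the dominant; the diatonic major triad there is V.
With C in the bass the chord is in first inversion, so the figured bass is 6.

V6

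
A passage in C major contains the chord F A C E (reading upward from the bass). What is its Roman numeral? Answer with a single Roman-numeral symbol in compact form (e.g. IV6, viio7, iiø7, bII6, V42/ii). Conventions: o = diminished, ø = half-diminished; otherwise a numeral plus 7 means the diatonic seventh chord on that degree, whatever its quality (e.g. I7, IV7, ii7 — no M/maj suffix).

The pitches F-A-C-E form a major seventh chord rooted on F.
In C major, F is the subdominant; the diatonic major seventh chord there is IV7.

IV7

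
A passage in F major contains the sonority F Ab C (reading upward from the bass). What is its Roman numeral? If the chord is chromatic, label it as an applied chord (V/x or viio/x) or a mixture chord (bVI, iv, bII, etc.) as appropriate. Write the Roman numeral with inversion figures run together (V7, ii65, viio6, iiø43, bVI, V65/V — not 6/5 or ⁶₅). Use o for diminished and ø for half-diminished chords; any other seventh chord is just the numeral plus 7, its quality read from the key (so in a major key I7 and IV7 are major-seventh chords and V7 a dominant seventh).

The pitches F-Ab-C form a minor triad rooted on F.
F is the first degree of F major. This is the minor tonic, borrowed from the parallel minor.

i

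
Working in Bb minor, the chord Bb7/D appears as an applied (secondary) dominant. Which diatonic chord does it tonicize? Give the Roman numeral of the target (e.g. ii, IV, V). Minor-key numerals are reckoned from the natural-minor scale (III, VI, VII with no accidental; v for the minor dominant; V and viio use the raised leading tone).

The chord is a dominant seventh chord on Bb.
A dominant resolves down a perfect fifth: Bb → Eb. In Bb minor, Eb is scale degree 4, i.e. iv.

iv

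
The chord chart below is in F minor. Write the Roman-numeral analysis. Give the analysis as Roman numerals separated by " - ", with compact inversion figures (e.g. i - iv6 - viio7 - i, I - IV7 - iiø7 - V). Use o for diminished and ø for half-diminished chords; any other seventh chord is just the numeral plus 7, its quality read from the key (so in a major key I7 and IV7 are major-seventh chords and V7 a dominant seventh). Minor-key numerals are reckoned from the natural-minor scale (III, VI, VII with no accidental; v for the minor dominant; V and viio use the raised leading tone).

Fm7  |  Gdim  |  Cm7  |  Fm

i7 - iio - v7 - i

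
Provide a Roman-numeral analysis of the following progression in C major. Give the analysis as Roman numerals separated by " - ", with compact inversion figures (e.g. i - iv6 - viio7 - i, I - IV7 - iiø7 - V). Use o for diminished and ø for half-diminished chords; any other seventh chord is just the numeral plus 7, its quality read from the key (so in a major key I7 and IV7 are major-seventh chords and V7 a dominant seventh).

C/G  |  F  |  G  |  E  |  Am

C/G has root C, degree 1 in C major, so I64.
F: major triad on F = scale degree 4 → IV.
G: root G is the dominant; major triad there is V.
E: chromatic; E is V of vi, so V/vi.
Am: root A is the submediant; minor triad there is vi.

I64 - IV - V - V/vi - vi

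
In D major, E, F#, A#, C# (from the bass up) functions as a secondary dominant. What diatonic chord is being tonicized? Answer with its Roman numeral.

vi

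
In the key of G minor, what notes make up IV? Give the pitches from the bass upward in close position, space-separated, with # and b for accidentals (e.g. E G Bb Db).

IV is the major subdominant, borrowed from the parallel major. In G minor that root is C.
So the chord is C-E-G, a major triad.

C E G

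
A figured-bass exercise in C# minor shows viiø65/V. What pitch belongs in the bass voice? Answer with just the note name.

A#

The applied chord viiø65/V is rooted on F##: F##-A#-C#-E#.
The figure 65 means first inversion — the third is in the bass.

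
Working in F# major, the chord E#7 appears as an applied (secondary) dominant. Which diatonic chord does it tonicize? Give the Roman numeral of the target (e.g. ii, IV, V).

iii

The chord is a dominant seventh chord on E#.
A dominant resolves down a perfect fifth: E# → A#. In F# major, A# is scale degree 3, i.e. iii.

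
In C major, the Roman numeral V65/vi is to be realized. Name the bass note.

The applied chord V65/vi is rooted on E: E-G#-B-D.
The figure 65 means first inversion — the third is in the bass.

G#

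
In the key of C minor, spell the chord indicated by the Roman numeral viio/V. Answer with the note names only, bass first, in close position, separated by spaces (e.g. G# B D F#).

viio/V is a secondary leading-tone chord. The target V is G in C minor; the applied chord is rooted a semitone below, on F#.
Building a diminished triad on F# gives F#-A-C.

F# A C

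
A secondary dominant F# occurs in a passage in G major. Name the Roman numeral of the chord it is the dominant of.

The chord is a major triad on F#.
A dominant resolves down a perfect fifth: F# → B. In G major, B is scale degree 3, i.e. iii.

iii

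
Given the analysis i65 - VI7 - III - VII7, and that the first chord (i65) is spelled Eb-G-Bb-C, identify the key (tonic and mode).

The anchor chord is a minor seventh chord on C, labeled i65.
If C is scale degree 1 and the mode makes that degree carry a minor seventh chord, the tonic is C and the mode is minor.

C minor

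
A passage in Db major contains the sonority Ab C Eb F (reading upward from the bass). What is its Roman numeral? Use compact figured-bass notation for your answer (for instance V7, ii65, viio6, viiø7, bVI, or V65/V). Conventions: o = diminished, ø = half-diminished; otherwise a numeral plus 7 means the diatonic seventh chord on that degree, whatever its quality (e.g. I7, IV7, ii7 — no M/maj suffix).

iii65

Stacked in thirds the chord is F-Ab-C-Eb: a minor seventh chord on F.
In Db major, F is the mediant; the diatonic minor seventh chord there is iii7.
With Ab in the bass the chord is in first inversion, so the figured bass is 65.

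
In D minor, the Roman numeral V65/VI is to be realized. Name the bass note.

A

The applied chord V65/VI is rooted on F: F-A-C-Eb.
The figure 65 means first inversion — the third is in the bass.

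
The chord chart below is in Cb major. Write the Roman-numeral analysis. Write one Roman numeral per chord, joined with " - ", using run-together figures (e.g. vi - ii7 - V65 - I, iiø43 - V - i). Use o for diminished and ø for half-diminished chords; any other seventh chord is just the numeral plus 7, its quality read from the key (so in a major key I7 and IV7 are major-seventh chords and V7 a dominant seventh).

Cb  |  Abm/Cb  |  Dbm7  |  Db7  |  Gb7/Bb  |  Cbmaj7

I - vi6 - ii7 - V7/V - V65 - I7

Cb has root Cb, degree 1 in Cb major, so I.
Abm/Cb: root Ab is the submediant; minor triad there is vi6.
Dbm7: minor seventh chord on Db = scale degree 2 → ii7.
Db7: a dominant seventh chord on Db, the applied dominant of V → V7/V.
Gb7/Bb: dominant seventh chord on Gb = scale degree 5 → V65.
Cbmaj7: root Cb is the tonic; major seventh chord there is I7.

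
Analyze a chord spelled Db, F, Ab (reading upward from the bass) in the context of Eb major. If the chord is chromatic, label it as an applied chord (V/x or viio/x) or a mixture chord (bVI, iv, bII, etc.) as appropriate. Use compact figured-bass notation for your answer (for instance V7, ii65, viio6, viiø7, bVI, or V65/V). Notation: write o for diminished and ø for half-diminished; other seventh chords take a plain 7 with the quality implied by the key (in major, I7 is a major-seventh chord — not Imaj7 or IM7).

bVII

The pitches Db-F-Ab form a major triad rooted on Db.
Db is the lowered seventh degree of Eb major (diatonic 7 would be D). This is a major triad on the lowered seventh degree (the subtonic), borrowed from the parallel minor.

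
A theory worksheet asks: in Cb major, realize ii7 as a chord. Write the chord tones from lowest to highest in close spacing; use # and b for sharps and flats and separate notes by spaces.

Db Fb Ab Cb

In Cb major, scale degree 2 is Db, and the diatonic chord built there is a minor seventh chord.
That chord is spelled Db-Fb-Ab-Cb.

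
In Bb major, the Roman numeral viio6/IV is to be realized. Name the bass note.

The applied chord viio6/IV is rooted on D: D-F-Ab.
The figure 6 means first inversion — the third is in the bass.

F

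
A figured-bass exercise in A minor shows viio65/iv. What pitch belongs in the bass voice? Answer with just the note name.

The applied chord viio65/iv is rooted on C#: C#-E-G-Bb.
The figure 65 means first inversion — the third is in the bass.

E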